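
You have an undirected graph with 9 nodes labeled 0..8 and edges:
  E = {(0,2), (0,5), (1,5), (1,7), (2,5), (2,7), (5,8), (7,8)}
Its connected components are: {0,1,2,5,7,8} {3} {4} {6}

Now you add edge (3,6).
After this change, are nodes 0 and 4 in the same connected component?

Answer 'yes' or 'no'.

Initial components: {0,1,2,5,7,8} {3} {4} {6}
Adding edge (3,6): merges {3} and {6}.
New components: {0,1,2,5,7,8} {3,6} {4}
Are 0 and 4 in the same component? no

Answer: no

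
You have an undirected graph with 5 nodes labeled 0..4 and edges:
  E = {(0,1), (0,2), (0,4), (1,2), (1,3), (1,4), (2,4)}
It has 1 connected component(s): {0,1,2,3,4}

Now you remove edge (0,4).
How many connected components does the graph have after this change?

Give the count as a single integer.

Answer: 1

Derivation:
Initial component count: 1
Remove (0,4): not a bridge. Count unchanged: 1.
  After removal, components: {0,1,2,3,4}
New component count: 1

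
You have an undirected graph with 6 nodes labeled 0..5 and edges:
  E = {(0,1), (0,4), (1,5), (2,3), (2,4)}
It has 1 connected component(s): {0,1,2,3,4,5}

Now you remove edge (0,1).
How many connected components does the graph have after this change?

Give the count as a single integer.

Answer: 2

Derivation:
Initial component count: 1
Remove (0,1): it was a bridge. Count increases: 1 -> 2.
  After removal, components: {0,2,3,4} {1,5}
New component count: 2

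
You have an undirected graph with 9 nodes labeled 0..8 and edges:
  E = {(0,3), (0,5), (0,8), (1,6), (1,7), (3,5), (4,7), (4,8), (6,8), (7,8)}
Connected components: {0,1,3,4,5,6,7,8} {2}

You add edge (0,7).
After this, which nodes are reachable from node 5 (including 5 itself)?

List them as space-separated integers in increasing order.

Before: nodes reachable from 5: {0,1,3,4,5,6,7,8}
Adding (0,7): both endpoints already in same component. Reachability from 5 unchanged.
After: nodes reachable from 5: {0,1,3,4,5,6,7,8}

Answer: 0 1 3 4 5 6 7 8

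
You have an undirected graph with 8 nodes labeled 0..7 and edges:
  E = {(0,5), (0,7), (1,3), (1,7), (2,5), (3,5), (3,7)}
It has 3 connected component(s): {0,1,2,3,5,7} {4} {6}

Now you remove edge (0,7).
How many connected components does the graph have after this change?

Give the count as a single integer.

Answer: 3

Derivation:
Initial component count: 3
Remove (0,7): not a bridge. Count unchanged: 3.
  After removal, components: {0,1,2,3,5,7} {4} {6}
New component count: 3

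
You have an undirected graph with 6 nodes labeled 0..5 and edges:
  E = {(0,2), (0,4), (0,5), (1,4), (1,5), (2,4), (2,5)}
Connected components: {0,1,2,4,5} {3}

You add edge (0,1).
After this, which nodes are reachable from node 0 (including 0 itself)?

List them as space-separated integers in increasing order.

Before: nodes reachable from 0: {0,1,2,4,5}
Adding (0,1): both endpoints already in same component. Reachability from 0 unchanged.
After: nodes reachable from 0: {0,1,2,4,5}

Answer: 0 1 2 4 5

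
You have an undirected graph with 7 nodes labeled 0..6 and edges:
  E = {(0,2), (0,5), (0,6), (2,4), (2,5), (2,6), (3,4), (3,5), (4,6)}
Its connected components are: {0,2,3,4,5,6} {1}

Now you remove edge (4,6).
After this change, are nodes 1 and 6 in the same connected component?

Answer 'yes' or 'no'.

Initial components: {0,2,3,4,5,6} {1}
Removing edge (4,6): not a bridge — component count unchanged at 2.
New components: {0,2,3,4,5,6} {1}
Are 1 and 6 in the same component? no

Answer: no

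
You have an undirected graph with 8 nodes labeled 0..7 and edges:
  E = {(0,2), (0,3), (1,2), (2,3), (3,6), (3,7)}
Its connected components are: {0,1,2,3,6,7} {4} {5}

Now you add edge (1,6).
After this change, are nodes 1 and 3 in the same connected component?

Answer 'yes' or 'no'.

Answer: yes

Derivation:
Initial components: {0,1,2,3,6,7} {4} {5}
Adding edge (1,6): both already in same component {0,1,2,3,6,7}. No change.
New components: {0,1,2,3,6,7} {4} {5}
Are 1 and 3 in the same component? yes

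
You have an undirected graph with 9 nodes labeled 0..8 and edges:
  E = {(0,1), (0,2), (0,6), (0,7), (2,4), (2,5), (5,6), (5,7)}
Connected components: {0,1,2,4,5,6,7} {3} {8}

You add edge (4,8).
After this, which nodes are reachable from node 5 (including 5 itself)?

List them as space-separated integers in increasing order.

Before: nodes reachable from 5: {0,1,2,4,5,6,7}
Adding (4,8): merges 5's component with another. Reachability grows.
After: nodes reachable from 5: {0,1,2,4,5,6,7,8}

Answer: 0 1 2 4 5 6 7 8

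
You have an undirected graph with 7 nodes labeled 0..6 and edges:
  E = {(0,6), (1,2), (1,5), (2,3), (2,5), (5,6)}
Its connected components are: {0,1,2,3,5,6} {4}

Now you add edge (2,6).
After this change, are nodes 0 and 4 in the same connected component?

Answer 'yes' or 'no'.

Answer: no

Derivation:
Initial components: {0,1,2,3,5,6} {4}
Adding edge (2,6): both already in same component {0,1,2,3,5,6}. No change.
New components: {0,1,2,3,5,6} {4}
Are 0 and 4 in the same component? no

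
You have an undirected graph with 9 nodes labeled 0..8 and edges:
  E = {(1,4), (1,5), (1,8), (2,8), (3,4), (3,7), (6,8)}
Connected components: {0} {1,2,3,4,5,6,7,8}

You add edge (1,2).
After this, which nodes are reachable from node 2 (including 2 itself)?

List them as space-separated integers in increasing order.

Answer: 1 2 3 4 5 6 7 8

Derivation:
Before: nodes reachable from 2: {1,2,3,4,5,6,7,8}
Adding (1,2): both endpoints already in same component. Reachability from 2 unchanged.
After: nodes reachable from 2: {1,2,3,4,5,6,7,8}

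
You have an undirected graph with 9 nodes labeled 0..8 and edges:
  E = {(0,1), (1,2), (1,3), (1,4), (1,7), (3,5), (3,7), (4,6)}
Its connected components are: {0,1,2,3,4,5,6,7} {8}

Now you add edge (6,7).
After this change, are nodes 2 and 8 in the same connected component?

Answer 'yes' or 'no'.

Answer: no

Derivation:
Initial components: {0,1,2,3,4,5,6,7} {8}
Adding edge (6,7): both already in same component {0,1,2,3,4,5,6,7}. No change.
New components: {0,1,2,3,4,5,6,7} {8}
Are 2 and 8 in the same component? no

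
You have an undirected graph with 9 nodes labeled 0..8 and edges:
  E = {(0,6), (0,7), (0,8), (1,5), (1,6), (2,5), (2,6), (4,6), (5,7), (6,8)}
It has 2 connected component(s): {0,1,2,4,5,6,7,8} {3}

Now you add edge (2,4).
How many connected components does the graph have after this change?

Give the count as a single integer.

Initial component count: 2
Add (2,4): endpoints already in same component. Count unchanged: 2.
New component count: 2

Answer: 2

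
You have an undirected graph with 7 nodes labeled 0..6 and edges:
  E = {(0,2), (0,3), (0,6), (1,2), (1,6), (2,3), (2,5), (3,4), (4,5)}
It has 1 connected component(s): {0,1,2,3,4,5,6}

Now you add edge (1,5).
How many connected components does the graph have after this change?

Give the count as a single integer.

Initial component count: 1
Add (1,5): endpoints already in same component. Count unchanged: 1.
New component count: 1

Answer: 1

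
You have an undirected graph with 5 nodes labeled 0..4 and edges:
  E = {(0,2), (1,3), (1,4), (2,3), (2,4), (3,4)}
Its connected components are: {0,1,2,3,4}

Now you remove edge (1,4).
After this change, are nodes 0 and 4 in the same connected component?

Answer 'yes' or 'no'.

Initial components: {0,1,2,3,4}
Removing edge (1,4): not a bridge — component count unchanged at 1.
New components: {0,1,2,3,4}
Are 0 and 4 in the same component? yes

Answer: yes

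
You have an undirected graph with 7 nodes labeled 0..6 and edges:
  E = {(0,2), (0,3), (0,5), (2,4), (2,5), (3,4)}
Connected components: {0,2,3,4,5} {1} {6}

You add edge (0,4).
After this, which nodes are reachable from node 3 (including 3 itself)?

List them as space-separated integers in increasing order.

Answer: 0 2 3 4 5

Derivation:
Before: nodes reachable from 3: {0,2,3,4,5}
Adding (0,4): both endpoints already in same component. Reachability from 3 unchanged.
After: nodes reachable from 3: {0,2,3,4,5}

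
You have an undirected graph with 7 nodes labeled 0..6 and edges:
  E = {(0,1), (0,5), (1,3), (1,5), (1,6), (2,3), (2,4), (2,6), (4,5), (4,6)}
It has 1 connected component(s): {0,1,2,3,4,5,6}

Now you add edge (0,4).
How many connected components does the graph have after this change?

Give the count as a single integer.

Initial component count: 1
Add (0,4): endpoints already in same component. Count unchanged: 1.
New component count: 1

Answer: 1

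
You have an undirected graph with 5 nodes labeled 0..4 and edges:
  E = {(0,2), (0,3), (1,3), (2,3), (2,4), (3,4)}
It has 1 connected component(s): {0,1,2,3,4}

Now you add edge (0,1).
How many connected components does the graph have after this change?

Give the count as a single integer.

Answer: 1

Derivation:
Initial component count: 1
Add (0,1): endpoints already in same component. Count unchanged: 1.
New component count: 1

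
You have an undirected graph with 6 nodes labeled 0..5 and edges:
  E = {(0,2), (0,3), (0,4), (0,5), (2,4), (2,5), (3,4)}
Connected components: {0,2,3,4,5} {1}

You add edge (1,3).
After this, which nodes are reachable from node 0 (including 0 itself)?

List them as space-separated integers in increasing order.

Answer: 0 1 2 3 4 5

Derivation:
Before: nodes reachable from 0: {0,2,3,4,5}
Adding (1,3): merges 0's component with another. Reachability grows.
After: nodes reachable from 0: {0,1,2,3,4,5}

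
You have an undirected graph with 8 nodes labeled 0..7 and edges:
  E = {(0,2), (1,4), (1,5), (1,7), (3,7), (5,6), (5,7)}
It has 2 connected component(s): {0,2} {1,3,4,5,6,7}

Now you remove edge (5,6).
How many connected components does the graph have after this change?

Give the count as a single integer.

Answer: 3

Derivation:
Initial component count: 2
Remove (5,6): it was a bridge. Count increases: 2 -> 3.
  After removal, components: {0,2} {1,3,4,5,7} {6}
New component count: 3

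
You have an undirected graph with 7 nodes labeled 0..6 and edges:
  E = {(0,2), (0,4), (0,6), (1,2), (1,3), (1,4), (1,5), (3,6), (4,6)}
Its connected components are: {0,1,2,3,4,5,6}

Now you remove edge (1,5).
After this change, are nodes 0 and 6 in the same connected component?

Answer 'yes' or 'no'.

Answer: yes

Derivation:
Initial components: {0,1,2,3,4,5,6}
Removing edge (1,5): it was a bridge — component count 1 -> 2.
New components: {0,1,2,3,4,6} {5}
Are 0 and 6 in the same component? yes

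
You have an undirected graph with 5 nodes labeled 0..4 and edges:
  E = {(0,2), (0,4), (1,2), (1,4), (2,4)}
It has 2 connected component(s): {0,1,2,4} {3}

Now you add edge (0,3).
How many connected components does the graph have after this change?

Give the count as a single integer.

Answer: 1

Derivation:
Initial component count: 2
Add (0,3): merges two components. Count decreases: 2 -> 1.
New component count: 1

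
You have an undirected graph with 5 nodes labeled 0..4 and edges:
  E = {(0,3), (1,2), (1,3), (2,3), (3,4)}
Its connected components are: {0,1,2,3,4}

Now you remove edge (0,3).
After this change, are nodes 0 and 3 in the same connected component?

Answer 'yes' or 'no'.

Initial components: {0,1,2,3,4}
Removing edge (0,3): it was a bridge — component count 1 -> 2.
New components: {0} {1,2,3,4}
Are 0 and 3 in the same component? no

Answer: no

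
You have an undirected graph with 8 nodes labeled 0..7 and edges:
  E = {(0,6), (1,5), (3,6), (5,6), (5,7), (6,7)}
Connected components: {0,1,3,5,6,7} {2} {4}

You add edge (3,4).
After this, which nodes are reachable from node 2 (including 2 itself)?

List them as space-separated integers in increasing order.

Before: nodes reachable from 2: {2}
Adding (3,4): merges two components, but neither contains 2. Reachability from 2 unchanged.
After: nodes reachable from 2: {2}

Answer: 2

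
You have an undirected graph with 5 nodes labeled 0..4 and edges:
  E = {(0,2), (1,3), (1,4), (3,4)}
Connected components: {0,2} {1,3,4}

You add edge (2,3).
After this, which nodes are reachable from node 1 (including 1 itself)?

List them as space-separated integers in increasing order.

Answer: 0 1 2 3 4

Derivation:
Before: nodes reachable from 1: {1,3,4}
Adding (2,3): merges 1's component with another. Reachability grows.
After: nodes reachable from 1: {0,1,2,3,4}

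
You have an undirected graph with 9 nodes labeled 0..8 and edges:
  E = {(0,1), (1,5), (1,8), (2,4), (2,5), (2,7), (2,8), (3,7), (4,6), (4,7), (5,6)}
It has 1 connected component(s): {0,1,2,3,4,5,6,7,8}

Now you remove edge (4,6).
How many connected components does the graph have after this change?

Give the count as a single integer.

Initial component count: 1
Remove (4,6): not a bridge. Count unchanged: 1.
  After removal, components: {0,1,2,3,4,5,6,7,8}
New component count: 1

Answer: 1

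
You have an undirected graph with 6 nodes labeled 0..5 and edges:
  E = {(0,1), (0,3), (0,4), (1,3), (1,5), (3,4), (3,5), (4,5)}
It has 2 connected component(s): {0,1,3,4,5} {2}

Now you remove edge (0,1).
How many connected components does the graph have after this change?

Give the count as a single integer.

Answer: 2

Derivation:
Initial component count: 2
Remove (0,1): not a bridge. Count unchanged: 2.
  After removal, components: {0,1,3,4,5} {2}
New component count: 2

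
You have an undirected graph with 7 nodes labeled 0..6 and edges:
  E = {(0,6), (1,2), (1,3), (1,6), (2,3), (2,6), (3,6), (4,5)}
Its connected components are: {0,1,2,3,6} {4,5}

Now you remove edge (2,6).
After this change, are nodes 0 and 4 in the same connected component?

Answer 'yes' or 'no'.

Answer: no

Derivation:
Initial components: {0,1,2,3,6} {4,5}
Removing edge (2,6): not a bridge — component count unchanged at 2.
New components: {0,1,2,3,6} {4,5}
Are 0 and 4 in the same component? no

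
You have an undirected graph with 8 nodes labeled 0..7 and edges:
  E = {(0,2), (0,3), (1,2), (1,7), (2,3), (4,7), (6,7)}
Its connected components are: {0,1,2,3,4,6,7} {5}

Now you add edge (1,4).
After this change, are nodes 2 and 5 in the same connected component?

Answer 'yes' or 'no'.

Answer: no

Derivation:
Initial components: {0,1,2,3,4,6,7} {5}
Adding edge (1,4): both already in same component {0,1,2,3,4,6,7}. No change.
New components: {0,1,2,3,4,6,7} {5}
Are 2 and 5 in the same component? no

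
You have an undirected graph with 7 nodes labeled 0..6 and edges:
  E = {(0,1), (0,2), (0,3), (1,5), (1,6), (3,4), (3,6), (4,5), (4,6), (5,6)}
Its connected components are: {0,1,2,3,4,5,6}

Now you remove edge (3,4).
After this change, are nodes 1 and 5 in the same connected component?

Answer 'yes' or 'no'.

Initial components: {0,1,2,3,4,5,6}
Removing edge (3,4): not a bridge — component count unchanged at 1.
New components: {0,1,2,3,4,5,6}
Are 1 and 5 in the same component? yes

Answer: yes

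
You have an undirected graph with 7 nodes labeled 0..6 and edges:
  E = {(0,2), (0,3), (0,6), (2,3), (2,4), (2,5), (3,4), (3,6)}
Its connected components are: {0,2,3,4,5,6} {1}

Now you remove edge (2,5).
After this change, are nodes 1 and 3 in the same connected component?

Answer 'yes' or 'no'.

Initial components: {0,2,3,4,5,6} {1}
Removing edge (2,5): it was a bridge — component count 2 -> 3.
New components: {0,2,3,4,6} {1} {5}
Are 1 and 3 in the same component? no

Answer: no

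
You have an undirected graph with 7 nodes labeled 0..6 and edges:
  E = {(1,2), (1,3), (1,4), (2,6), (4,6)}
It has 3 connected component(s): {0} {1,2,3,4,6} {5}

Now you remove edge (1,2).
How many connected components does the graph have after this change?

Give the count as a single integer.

Initial component count: 3
Remove (1,2): not a bridge. Count unchanged: 3.
  After removal, components: {0} {1,2,3,4,6} {5}
New component count: 3

Answer: 3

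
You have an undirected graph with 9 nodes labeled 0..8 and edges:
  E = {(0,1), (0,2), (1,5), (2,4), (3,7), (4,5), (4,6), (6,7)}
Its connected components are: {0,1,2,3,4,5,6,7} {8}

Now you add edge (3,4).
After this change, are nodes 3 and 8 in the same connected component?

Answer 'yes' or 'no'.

Answer: no

Derivation:
Initial components: {0,1,2,3,4,5,6,7} {8}
Adding edge (3,4): both already in same component {0,1,2,3,4,5,6,7}. No change.
New components: {0,1,2,3,4,5,6,7} {8}
Are 3 and 8 in the same component? no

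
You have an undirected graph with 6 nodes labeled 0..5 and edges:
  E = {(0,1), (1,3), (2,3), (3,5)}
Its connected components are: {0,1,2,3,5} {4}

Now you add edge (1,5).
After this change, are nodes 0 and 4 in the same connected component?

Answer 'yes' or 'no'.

Initial components: {0,1,2,3,5} {4}
Adding edge (1,5): both already in same component {0,1,2,3,5}. No change.
New components: {0,1,2,3,5} {4}
Are 0 and 4 in the same component? no

Answer: no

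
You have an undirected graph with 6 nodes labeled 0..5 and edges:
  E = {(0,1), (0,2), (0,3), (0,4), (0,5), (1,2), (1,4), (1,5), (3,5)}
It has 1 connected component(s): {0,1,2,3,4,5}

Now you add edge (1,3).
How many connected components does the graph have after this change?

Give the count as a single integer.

Initial component count: 1
Add (1,3): endpoints already in same component. Count unchanged: 1.
New component count: 1

Answer: 1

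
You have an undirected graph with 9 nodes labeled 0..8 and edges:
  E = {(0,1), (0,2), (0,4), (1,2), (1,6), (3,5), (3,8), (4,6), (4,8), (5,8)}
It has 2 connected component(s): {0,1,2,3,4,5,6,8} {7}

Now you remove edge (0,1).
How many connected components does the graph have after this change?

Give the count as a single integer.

Answer: 2

Derivation:
Initial component count: 2
Remove (0,1): not a bridge. Count unchanged: 2.
  After removal, components: {0,1,2,3,4,5,6,8} {7}
New component count: 2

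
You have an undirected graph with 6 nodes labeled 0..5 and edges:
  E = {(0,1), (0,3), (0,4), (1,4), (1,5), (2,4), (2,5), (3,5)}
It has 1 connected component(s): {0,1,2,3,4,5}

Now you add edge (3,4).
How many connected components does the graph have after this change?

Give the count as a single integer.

Initial component count: 1
Add (3,4): endpoints already in same component. Count unchanged: 1.
New component count: 1

Answer: 1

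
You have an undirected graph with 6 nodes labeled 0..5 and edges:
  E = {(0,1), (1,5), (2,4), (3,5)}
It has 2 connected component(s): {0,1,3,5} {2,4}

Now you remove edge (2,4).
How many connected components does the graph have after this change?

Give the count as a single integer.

Initial component count: 2
Remove (2,4): it was a bridge. Count increases: 2 -> 3.
  After removal, components: {0,1,3,5} {2} {4}
New component count: 3

Answer: 3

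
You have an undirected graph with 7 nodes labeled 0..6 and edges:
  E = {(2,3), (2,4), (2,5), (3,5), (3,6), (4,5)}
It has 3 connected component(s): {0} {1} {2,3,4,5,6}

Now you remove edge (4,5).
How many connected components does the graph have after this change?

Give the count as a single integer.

Initial component count: 3
Remove (4,5): not a bridge. Count unchanged: 3.
  After removal, components: {0} {1} {2,3,4,5,6}
New component count: 3

Answer: 3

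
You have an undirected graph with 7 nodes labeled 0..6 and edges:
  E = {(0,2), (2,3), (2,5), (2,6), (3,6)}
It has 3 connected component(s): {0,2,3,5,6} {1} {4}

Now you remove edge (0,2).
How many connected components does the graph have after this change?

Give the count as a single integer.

Answer: 4

Derivation:
Initial component count: 3
Remove (0,2): it was a bridge. Count increases: 3 -> 4.
  After removal, components: {0} {1} {2,3,5,6} {4}
New component count: 4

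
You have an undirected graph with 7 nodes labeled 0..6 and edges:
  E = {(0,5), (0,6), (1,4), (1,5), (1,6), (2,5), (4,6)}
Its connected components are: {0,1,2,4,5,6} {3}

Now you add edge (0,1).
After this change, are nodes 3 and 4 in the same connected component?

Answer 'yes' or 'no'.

Initial components: {0,1,2,4,5,6} {3}
Adding edge (0,1): both already in same component {0,1,2,4,5,6}. No change.
New components: {0,1,2,4,5,6} {3}
Are 3 and 4 in the same component? no

Answer: no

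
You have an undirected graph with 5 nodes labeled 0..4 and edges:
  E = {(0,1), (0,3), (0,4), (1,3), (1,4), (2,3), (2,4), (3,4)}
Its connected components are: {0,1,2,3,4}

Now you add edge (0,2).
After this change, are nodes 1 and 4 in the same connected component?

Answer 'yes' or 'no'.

Answer: yes

Derivation:
Initial components: {0,1,2,3,4}
Adding edge (0,2): both already in same component {0,1,2,3,4}. No change.
New components: {0,1,2,3,4}
Are 1 and 4 in the same component? yes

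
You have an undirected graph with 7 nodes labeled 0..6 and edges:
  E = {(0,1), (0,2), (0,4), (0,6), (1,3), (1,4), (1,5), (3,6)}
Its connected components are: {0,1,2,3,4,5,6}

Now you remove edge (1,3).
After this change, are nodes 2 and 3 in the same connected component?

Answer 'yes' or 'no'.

Answer: yes

Derivation:
Initial components: {0,1,2,3,4,5,6}
Removing edge (1,3): not a bridge — component count unchanged at 1.
New components: {0,1,2,3,4,5,6}
Are 2 and 3 in the same component? yes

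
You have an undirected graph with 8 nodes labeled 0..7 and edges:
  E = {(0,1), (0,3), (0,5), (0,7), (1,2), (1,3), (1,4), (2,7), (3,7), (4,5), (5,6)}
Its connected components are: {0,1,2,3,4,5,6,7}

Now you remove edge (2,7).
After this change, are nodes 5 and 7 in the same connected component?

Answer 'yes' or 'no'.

Initial components: {0,1,2,3,4,5,6,7}
Removing edge (2,7): not a bridge — component count unchanged at 1.
New components: {0,1,2,3,4,5,6,7}
Are 5 and 7 in the same component? yes

Answer: yes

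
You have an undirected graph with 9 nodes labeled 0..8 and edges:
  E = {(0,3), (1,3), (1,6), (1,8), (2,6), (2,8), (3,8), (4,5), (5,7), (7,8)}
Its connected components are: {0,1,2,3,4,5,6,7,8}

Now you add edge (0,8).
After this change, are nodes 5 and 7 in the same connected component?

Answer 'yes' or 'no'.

Initial components: {0,1,2,3,4,5,6,7,8}
Adding edge (0,8): both already in same component {0,1,2,3,4,5,6,7,8}. No change.
New components: {0,1,2,3,4,5,6,7,8}
Are 5 and 7 in the same component? yes

Answer: yes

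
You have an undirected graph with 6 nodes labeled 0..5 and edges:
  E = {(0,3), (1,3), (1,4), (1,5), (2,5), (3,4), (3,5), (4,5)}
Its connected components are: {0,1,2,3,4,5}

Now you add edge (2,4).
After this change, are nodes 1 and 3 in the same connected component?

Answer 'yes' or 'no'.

Initial components: {0,1,2,3,4,5}
Adding edge (2,4): both already in same component {0,1,2,3,4,5}. No change.
New components: {0,1,2,3,4,5}
Are 1 and 3 in the same component? yes

Answer: yes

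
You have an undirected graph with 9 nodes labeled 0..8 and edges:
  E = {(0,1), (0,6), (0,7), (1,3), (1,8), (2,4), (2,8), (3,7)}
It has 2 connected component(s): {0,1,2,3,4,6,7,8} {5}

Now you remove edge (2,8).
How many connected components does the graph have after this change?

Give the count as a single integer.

Initial component count: 2
Remove (2,8): it was a bridge. Count increases: 2 -> 3.
  After removal, components: {0,1,3,6,7,8} {2,4} {5}
New component count: 3

Answer: 3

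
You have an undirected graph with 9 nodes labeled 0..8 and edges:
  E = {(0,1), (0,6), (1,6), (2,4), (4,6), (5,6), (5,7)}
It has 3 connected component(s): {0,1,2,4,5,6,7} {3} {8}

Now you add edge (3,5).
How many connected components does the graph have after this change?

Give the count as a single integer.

Initial component count: 3
Add (3,5): merges two components. Count decreases: 3 -> 2.
New component count: 2

Answer: 2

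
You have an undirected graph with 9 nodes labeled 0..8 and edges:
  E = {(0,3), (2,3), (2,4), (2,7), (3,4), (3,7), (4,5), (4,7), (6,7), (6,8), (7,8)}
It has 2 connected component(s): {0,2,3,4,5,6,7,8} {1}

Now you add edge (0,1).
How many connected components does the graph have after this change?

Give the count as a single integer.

Answer: 1

Derivation:
Initial component count: 2
Add (0,1): merges two components. Count decreases: 2 -> 1.
New component count: 1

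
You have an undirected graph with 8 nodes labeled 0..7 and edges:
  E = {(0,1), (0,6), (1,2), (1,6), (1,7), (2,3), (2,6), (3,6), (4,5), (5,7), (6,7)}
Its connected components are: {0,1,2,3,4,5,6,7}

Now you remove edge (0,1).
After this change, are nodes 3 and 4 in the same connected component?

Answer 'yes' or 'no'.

Answer: yes

Derivation:
Initial components: {0,1,2,3,4,5,6,7}
Removing edge (0,1): not a bridge — component count unchanged at 1.
New components: {0,1,2,3,4,5,6,7}
Are 3 and 4 in the same component? yes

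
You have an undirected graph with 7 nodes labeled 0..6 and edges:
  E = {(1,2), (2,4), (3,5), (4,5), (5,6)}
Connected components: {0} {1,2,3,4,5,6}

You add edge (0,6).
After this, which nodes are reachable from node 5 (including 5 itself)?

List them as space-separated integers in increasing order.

Answer: 0 1 2 3 4 5 6

Derivation:
Before: nodes reachable from 5: {1,2,3,4,5,6}
Adding (0,6): merges 5's component with another. Reachability grows.
After: nodes reachable from 5: {0,1,2,3,4,5,6}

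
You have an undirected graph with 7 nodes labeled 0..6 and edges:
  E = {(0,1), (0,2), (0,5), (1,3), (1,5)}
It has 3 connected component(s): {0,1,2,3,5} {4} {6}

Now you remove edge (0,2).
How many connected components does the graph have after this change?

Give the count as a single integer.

Initial component count: 3
Remove (0,2): it was a bridge. Count increases: 3 -> 4.
  After removal, components: {0,1,3,5} {2} {4} {6}
New component count: 4

Answer: 4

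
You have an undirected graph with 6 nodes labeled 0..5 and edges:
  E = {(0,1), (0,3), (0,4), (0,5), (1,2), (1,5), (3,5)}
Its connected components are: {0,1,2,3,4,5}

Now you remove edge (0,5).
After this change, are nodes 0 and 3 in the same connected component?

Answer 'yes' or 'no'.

Answer: yes

Derivation:
Initial components: {0,1,2,3,4,5}
Removing edge (0,5): not a bridge — component count unchanged at 1.
New components: {0,1,2,3,4,5}
Are 0 and 3 in the same component? yes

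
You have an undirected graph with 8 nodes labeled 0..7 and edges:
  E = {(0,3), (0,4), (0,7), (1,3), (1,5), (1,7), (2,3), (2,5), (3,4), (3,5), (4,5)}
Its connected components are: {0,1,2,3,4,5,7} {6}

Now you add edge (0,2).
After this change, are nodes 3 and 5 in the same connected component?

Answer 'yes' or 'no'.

Answer: yes

Derivation:
Initial components: {0,1,2,3,4,5,7} {6}
Adding edge (0,2): both already in same component {0,1,2,3,4,5,7}. No change.
New components: {0,1,2,3,4,5,7} {6}
Are 3 and 5 in the same component? yes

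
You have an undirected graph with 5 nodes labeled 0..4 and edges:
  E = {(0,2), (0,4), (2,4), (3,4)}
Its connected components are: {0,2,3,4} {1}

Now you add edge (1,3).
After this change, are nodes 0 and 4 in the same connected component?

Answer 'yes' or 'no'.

Answer: yes

Derivation:
Initial components: {0,2,3,4} {1}
Adding edge (1,3): merges {1} and {0,2,3,4}.
New components: {0,1,2,3,4}
Are 0 and 4 in the same component? yes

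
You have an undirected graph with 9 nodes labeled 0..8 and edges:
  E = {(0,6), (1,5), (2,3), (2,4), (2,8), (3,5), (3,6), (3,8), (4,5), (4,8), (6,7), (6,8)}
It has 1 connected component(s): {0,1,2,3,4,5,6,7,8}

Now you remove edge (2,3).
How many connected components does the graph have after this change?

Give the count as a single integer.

Initial component count: 1
Remove (2,3): not a bridge. Count unchanged: 1.
  After removal, components: {0,1,2,3,4,5,6,7,8}
New component count: 1

Answer: 1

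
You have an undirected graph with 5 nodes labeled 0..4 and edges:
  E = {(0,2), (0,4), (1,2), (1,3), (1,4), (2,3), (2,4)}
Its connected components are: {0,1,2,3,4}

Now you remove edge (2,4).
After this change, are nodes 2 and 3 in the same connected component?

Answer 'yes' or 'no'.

Answer: yes

Derivation:
Initial components: {0,1,2,3,4}
Removing edge (2,4): not a bridge — component count unchanged at 1.
New components: {0,1,2,3,4}
Are 2 and 3 in the same component? yes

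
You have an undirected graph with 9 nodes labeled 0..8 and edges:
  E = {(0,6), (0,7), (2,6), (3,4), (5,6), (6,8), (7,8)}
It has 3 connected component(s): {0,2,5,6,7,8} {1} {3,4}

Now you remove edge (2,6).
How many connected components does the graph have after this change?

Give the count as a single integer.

Initial component count: 3
Remove (2,6): it was a bridge. Count increases: 3 -> 4.
  After removal, components: {0,5,6,7,8} {1} {2} {3,4}
New component count: 4

Answer: 4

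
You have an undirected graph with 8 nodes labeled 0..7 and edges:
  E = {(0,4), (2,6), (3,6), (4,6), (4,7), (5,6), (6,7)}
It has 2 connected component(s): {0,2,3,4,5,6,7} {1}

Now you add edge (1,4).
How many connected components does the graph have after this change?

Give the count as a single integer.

Answer: 1

Derivation:
Initial component count: 2
Add (1,4): merges two components. Count decreases: 2 -> 1.
New component count: 1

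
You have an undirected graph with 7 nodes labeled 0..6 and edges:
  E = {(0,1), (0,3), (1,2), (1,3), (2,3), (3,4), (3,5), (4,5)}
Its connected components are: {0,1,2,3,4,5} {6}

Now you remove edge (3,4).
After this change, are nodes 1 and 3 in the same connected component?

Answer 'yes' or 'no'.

Initial components: {0,1,2,3,4,5} {6}
Removing edge (3,4): not a bridge — component count unchanged at 2.
New components: {0,1,2,3,4,5} {6}
Are 1 and 3 in the same component? yes

Answer: yes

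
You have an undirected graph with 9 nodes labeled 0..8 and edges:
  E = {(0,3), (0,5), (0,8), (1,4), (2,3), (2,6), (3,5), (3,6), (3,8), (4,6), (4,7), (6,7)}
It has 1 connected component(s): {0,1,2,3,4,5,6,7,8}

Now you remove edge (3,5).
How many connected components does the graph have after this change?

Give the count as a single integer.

Answer: 1

Derivation:
Initial component count: 1
Remove (3,5): not a bridge. Count unchanged: 1.
  After removal, components: {0,1,2,3,4,5,6,7,8}
New component count: 1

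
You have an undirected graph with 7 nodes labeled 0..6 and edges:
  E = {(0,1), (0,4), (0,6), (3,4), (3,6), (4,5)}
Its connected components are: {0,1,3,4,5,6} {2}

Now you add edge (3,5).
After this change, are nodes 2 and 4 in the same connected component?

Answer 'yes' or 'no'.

Initial components: {0,1,3,4,5,6} {2}
Adding edge (3,5): both already in same component {0,1,3,4,5,6}. No change.
New components: {0,1,3,4,5,6} {2}
Are 2 and 4 in the same component? no

Answer: no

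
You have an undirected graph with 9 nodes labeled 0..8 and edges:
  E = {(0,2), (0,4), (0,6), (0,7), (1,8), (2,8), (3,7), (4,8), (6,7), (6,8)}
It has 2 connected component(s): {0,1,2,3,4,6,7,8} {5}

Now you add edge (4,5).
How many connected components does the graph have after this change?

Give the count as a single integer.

Answer: 1

Derivation:
Initial component count: 2
Add (4,5): merges two components. Count decreases: 2 -> 1.
New component count: 1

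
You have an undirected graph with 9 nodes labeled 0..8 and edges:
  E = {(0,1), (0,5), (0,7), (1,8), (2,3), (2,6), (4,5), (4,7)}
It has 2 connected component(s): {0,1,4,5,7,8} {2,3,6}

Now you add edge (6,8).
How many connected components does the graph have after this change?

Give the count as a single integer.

Initial component count: 2
Add (6,8): merges two components. Count decreases: 2 -> 1.
New component count: 1

Answer: 1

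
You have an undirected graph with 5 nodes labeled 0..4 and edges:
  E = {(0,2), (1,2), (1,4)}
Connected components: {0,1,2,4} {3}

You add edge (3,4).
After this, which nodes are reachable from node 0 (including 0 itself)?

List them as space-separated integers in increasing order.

Answer: 0 1 2 3 4

Derivation:
Before: nodes reachable from 0: {0,1,2,4}
Adding (3,4): merges 0's component with another. Reachability grows.
After: nodes reachable from 0: {0,1,2,3,4}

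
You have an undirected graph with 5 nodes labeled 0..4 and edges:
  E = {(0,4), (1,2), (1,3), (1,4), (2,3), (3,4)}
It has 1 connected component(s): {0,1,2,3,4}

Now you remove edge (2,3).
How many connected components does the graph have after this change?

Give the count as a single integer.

Answer: 1

Derivation:
Initial component count: 1
Remove (2,3): not a bridge. Count unchanged: 1.
  After removal, components: {0,1,2,3,4}
New component count: 1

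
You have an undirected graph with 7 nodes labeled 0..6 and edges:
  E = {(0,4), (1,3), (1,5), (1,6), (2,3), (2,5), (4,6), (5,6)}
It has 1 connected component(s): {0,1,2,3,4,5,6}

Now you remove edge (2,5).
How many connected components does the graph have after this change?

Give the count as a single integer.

Answer: 1

Derivation:
Initial component count: 1
Remove (2,5): not a bridge. Count unchanged: 1.
  After removal, components: {0,1,2,3,4,5,6}
New component count: 1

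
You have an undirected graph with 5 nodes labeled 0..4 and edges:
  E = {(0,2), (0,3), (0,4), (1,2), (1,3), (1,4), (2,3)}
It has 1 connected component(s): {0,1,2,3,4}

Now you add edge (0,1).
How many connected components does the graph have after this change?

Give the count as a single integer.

Answer: 1

Derivation:
Initial component count: 1
Add (0,1): endpoints already in same component. Count unchanged: 1.
New component count: 1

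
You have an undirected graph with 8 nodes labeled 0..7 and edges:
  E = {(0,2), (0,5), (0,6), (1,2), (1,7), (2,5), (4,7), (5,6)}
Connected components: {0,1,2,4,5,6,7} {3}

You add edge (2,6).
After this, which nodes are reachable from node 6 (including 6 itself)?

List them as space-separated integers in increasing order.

Before: nodes reachable from 6: {0,1,2,4,5,6,7}
Adding (2,6): both endpoints already in same component. Reachability from 6 unchanged.
After: nodes reachable from 6: {0,1,2,4,5,6,7}

Answer: 0 1 2 4 5 6 7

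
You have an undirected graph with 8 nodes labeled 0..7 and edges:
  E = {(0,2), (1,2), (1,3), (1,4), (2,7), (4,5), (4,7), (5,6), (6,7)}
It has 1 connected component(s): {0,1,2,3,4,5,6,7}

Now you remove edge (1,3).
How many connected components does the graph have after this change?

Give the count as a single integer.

Answer: 2

Derivation:
Initial component count: 1
Remove (1,3): it was a bridge. Count increases: 1 -> 2.
  After removal, components: {0,1,2,4,5,6,7} {3}
New component count: 2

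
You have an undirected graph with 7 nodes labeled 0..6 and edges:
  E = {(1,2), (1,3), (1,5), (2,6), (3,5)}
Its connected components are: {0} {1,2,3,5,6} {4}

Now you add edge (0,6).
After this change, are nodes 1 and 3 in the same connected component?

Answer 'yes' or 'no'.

Answer: yes

Derivation:
Initial components: {0} {1,2,3,5,6} {4}
Adding edge (0,6): merges {0} and {1,2,3,5,6}.
New components: {0,1,2,3,5,6} {4}
Are 1 and 3 in the same component? yes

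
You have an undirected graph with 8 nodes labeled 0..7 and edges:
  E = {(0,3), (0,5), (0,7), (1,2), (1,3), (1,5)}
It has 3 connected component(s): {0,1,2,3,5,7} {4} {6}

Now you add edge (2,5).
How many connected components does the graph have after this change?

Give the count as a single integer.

Answer: 3

Derivation:
Initial component count: 3
Add (2,5): endpoints already in same component. Count unchanged: 3.
New component count: 3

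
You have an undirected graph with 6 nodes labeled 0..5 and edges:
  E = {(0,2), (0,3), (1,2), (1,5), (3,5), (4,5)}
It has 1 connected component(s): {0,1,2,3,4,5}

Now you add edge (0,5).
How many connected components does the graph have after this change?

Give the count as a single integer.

Initial component count: 1
Add (0,5): endpoints already in same component. Count unchanged: 1.
New component count: 1

Answer: 1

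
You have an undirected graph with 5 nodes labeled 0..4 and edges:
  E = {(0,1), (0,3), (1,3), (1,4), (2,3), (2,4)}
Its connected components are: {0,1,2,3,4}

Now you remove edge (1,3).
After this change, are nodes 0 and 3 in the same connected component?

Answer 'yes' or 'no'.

Initial components: {0,1,2,3,4}
Removing edge (1,3): not a bridge — component count unchanged at 1.
New components: {0,1,2,3,4}
Are 0 and 3 in the same component? yes

Answer: yes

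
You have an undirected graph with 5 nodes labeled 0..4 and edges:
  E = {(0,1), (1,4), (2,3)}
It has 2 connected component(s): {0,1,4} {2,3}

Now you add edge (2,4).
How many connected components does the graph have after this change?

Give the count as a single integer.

Initial component count: 2
Add (2,4): merges two components. Count decreases: 2 -> 1.
New component count: 1

Answer: 1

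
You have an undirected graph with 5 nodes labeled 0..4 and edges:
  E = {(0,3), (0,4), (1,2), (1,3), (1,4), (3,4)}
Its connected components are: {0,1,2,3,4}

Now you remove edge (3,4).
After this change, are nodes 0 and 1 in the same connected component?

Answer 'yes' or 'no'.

Initial components: {0,1,2,3,4}
Removing edge (3,4): not a bridge — component count unchanged at 1.
New components: {0,1,2,3,4}
Are 0 and 1 in the same component? yes

Answer: yes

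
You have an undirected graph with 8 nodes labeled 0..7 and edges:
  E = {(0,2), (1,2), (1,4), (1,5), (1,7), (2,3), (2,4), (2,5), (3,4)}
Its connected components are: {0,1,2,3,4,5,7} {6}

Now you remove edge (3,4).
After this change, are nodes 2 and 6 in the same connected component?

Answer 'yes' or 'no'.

Answer: no

Derivation:
Initial components: {0,1,2,3,4,5,7} {6}
Removing edge (3,4): not a bridge — component count unchanged at 2.
New components: {0,1,2,3,4,5,7} {6}
Are 2 and 6 in the same component? no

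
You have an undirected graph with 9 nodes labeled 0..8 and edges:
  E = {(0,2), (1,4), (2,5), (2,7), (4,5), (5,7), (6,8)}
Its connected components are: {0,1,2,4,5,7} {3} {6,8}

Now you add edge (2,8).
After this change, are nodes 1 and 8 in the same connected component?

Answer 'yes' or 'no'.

Answer: yes

Derivation:
Initial components: {0,1,2,4,5,7} {3} {6,8}
Adding edge (2,8): merges {0,1,2,4,5,7} and {6,8}.
New components: {0,1,2,4,5,6,7,8} {3}
Are 1 and 8 in the same component? yes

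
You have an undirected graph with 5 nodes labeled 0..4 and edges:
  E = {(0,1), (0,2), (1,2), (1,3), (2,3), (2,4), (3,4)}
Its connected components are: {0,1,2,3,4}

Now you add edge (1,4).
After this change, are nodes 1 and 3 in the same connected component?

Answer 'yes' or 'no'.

Answer: yes

Derivation:
Initial components: {0,1,2,3,4}
Adding edge (1,4): both already in same component {0,1,2,3,4}. No change.
New components: {0,1,2,3,4}
Are 1 and 3 in the same component? yes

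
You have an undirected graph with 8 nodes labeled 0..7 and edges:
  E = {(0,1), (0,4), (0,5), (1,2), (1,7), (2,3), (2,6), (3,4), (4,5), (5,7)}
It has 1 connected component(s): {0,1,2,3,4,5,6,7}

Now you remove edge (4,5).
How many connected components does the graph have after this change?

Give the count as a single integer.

Initial component count: 1
Remove (4,5): not a bridge. Count unchanged: 1.
  After removal, components: {0,1,2,3,4,5,6,7}
New component count: 1

Answer: 1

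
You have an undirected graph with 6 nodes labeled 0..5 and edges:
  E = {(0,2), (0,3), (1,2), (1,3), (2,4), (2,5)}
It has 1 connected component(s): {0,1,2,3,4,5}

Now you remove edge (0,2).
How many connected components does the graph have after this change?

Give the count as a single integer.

Answer: 1

Derivation:
Initial component count: 1
Remove (0,2): not a bridge. Count unchanged: 1.
  After removal, components: {0,1,2,3,4,5}
New component count: 1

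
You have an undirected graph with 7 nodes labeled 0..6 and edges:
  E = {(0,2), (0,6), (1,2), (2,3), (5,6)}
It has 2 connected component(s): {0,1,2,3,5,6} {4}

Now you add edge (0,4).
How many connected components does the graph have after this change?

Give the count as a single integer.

Answer: 1

Derivation:
Initial component count: 2
Add (0,4): merges two components. Count decreases: 2 -> 1.
New component count: 1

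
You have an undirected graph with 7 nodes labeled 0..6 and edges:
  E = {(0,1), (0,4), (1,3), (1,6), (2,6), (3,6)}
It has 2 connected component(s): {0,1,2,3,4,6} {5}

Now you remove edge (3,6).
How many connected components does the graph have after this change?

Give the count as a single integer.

Answer: 2

Derivation:
Initial component count: 2
Remove (3,6): not a bridge. Count unchanged: 2.
  After removal, components: {0,1,2,3,4,6} {5}
New component count: 2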